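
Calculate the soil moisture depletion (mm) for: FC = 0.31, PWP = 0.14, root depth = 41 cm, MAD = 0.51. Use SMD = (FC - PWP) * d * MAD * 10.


SMD = (FC - PWP) * d * MAD * 10
SMD = (0.31 - 0.14) * 41 * 0.51 * 10
SMD = 0.1700 * 41 * 0.51 * 10

35.5470 mm


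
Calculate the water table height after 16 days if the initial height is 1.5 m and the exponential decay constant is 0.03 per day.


m = m0 * exp(-k*t)
m = 1.5 * exp(-0.03 * 16)
m = 1.5 * exp(-0.4800)

0.9282 m


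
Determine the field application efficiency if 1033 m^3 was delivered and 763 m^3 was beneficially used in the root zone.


Ea = V_root / V_field * 100 = 763 / 1033 * 100 = 73.8625%

73.8625 %


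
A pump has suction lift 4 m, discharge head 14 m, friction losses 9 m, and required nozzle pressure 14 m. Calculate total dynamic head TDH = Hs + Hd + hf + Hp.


TDH = Hs + Hd + hf + Hp = 4 + 14 + 9 + 14 = 41

41 m


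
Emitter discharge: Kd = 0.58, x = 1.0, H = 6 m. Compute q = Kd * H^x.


q = Kd * H^x = 0.58 * 6^1.0 = 0.58 * 6.000000

3.4800 L/h


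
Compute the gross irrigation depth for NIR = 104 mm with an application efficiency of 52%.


Ea = 52% = 0.52
GID = NIR / Ea = 104 / 0.52 = 200.0000 mm

200.0000 mm


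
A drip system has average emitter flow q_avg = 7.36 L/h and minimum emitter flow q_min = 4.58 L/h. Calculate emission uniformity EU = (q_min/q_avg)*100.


EU = (q_min/q_avg)*100 = (4.58/7.36)*100 = 62.2283%

62.2283 %


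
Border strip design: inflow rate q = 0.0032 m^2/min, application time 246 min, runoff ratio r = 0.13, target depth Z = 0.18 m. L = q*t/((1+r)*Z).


L = q*t/((1+r)*Z)
L = 0.0032*246/((1+0.13)*0.18)
L = 0.7872/0.2034

3.8702 m


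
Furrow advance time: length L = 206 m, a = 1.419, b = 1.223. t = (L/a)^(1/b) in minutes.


t = (L/a)^(1/b)
t = (206/1.419)^(1/1.223)
t = 145.172657^(1/1.223)

58.5720 min


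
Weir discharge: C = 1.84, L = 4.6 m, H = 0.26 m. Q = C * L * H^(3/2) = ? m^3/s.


Q = C * L * H^(3/2) = 1.84 * 4.6 * 0.26^1.5 = 1.84 * 4.6 * 0.132575

1.1221 m^3/s


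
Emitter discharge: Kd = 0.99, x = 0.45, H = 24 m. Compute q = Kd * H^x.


q = Kd * H^x = 0.99 * 24^0.45 = 0.99 * 4.179218

4.1374 L/h


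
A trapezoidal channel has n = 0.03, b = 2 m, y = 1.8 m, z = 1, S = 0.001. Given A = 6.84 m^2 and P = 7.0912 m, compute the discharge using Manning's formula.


R = A/P = 6.84/7.0912 = 0.964576
Q = (1/0.03) * 6.84 * 0.964576^(2/3) * 0.001^0.5

7.0387 m^3/s


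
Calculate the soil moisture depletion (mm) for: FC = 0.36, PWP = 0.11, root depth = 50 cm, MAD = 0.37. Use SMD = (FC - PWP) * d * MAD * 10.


SMD = (FC - PWP) * d * MAD * 10
SMD = (0.36 - 0.11) * 50 * 0.37 * 10
SMD = 0.2500 * 50 * 0.37 * 10

46.2500 mm


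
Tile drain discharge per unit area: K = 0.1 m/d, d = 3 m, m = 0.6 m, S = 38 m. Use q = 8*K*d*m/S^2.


q = 8*K*d*m/S^2
q = 8*0.1*3*0.6/38^2
q = 1.4400 / 1444

9.9723e-04 m/d


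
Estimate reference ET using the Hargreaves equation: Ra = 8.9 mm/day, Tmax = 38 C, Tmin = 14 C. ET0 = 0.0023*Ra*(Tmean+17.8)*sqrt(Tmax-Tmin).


Tmean = (Tmax + Tmin)/2 = (38 + 14)/2 = 26.0
ET0 = 0.0023 * 8.9 * (26.0 + 17.8) * sqrt(38 - 14)
ET0 = 0.0023 * 8.9 * 43.8 * 4.898979

4.3924 mm/day


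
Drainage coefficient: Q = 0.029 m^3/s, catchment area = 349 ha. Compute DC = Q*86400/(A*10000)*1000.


DC = Q * 86400 / (A * 10000) * 1000
DC = 0.029 * 86400 / (349 * 10000) * 1000
DC = 2505600.0000 / 3490000

0.7179 mm/day


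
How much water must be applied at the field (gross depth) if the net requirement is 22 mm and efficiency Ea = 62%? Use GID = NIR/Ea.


Ea = 62% = 0.62
GID = NIR / Ea = 22 / 0.62 = 35.4839 mm

35.4839 mm


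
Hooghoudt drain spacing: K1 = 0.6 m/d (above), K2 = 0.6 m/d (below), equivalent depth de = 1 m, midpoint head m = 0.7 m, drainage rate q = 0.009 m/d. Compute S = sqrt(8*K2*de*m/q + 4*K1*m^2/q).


S^2 = 8*K2*de*m/q + 4*K1*m^2/q
S^2 = 8*0.6*1*0.7/0.009 + 4*0.6*0.7^2/0.009
S = sqrt(504.0000)

22.4499 m


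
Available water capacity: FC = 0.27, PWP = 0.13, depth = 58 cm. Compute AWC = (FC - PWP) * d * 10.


AWC = (FC - PWP) * d * 10
AWC = (0.27 - 0.13) * 58 * 10
AWC = 0.1400 * 58 * 10

81.2000 mm


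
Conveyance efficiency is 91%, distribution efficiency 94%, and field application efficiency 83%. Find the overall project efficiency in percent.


Ec = 0.91, Eb = 0.94, Ea = 0.83
E = 0.91 * 0.94 * 0.83 * 100 = 70.9982%

70.9982 %


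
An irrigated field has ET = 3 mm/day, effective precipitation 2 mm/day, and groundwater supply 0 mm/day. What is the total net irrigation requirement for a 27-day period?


Daily deficit = ET - Pe - GW = 3 - 2 - 0 = 1 mm/day
NIR = 1 * 27 = 27 mm

27.0000 mm


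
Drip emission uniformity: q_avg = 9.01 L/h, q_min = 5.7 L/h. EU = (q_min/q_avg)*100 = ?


EU = (q_min/q_avg)*100 = (5.7/9.01)*100 = 63.2630%

63.2630 %


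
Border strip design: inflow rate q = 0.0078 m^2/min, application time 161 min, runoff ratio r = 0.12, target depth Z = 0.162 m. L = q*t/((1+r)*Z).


L = q*t/((1+r)*Z)
L = 0.0078*161/((1+0.12)*0.162)
L = 1.2558/0.18144

6.9213 m


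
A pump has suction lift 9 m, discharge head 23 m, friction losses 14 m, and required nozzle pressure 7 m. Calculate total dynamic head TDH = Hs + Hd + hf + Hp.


TDH = Hs + Hd + hf + Hp = 9 + 23 + 14 + 7 = 53

53 m


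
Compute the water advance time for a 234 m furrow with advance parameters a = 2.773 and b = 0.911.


t = (L/a)^(1/b)
t = (234/2.773)^(1/0.911)
t = 84.385142^(1/0.911)

130.1524 min


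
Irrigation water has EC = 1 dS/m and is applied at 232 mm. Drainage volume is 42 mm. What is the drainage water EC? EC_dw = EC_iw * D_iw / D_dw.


EC_dw = EC_iw * D_iw / D_dw
EC_dw = 1 * 232 / 42
EC_dw = 232 / 42

5.5238 dS/m


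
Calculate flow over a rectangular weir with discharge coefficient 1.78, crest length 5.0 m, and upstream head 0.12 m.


Q = C * L * H^(3/2) = 1.78 * 5.0 * 0.12^1.5 = 1.78 * 5.0 * 0.041569

0.3700 m^3/s


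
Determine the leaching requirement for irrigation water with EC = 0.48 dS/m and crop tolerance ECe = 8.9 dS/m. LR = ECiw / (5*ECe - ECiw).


LR = ECiw / (5*ECe - ECiw)
LR = 0.48 / (5*8.9 - 0.48)
LR = 0.48 / 44.0200

0.0109


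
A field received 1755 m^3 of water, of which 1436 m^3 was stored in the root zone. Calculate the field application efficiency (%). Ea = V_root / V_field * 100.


Ea = V_root / V_field * 100 = 1436 / 1755 * 100 = 81.8234%

81.8234 %


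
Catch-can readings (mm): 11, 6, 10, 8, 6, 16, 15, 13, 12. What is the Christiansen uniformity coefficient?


mean = 10.777778 mm
MAD = 2.913580 mm
CU = (1 - 2.913580/10.777778)*100

72.9668 %


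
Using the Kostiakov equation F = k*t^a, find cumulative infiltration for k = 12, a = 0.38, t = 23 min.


F = k * t^a = 12 * 23^0.38
F = 12 * 3.291975

39.5037 mm


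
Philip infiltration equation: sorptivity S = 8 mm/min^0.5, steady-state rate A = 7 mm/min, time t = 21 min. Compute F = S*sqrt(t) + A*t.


F = S*sqrt(t) + A*t
F = 8*sqrt(21) + 7*21
F = 8*4.582576 + 147

183.6606 mm


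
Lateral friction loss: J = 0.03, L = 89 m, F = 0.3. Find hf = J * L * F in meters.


hf = J * L * F = 0.03 * 89 * 0.3 = 0.8010 m

0.8010 m


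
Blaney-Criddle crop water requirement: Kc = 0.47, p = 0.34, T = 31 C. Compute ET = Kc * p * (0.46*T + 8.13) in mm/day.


ET = Kc * p * (0.46*T + 8.13)
ET = 0.47 * 0.34 * (0.46*31 + 8.13)
ET = 0.47 * 0.34 * 22.3900

3.5779 mm/day


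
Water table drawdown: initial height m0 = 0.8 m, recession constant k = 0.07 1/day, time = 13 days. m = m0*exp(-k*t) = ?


m = m0 * exp(-k*t)
m = 0.8 * exp(-0.07 * 13)
m = 0.8 * exp(-0.9100)

0.3220 m


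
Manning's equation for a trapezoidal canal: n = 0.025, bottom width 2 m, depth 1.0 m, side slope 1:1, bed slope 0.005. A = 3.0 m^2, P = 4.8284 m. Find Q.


R = A/P = 3.0/4.8284 = 0.621324
Q = (1/0.025) * 3.0 * 0.621324^(2/3) * 0.005^0.5

6.1784 m^3/s


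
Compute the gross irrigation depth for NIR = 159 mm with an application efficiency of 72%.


Ea = 72% = 0.72
GID = NIR / Ea = 159 / 0.72 = 220.8333 mm

220.8333 mm


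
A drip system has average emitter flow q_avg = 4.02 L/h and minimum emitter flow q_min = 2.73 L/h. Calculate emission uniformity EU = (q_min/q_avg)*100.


EU = (q_min/q_avg)*100 = (2.73/4.02)*100 = 67.9104%

67.9104 %


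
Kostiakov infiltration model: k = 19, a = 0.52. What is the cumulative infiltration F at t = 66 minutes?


F = k * t^a = 19 * 66^0.52
F = 19 * 8.834111

167.8481 mm


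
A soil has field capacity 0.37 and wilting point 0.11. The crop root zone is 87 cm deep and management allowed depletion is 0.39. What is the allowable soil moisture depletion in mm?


SMD = (FC - PWP) * d * MAD * 10
SMD = (0.37 - 0.11) * 87 * 0.39 * 10
SMD = 0.2600 * 87 * 0.39 * 10

88.2180 mm


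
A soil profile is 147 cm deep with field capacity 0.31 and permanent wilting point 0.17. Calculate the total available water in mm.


AWC = (FC - PWP) * d * 10
AWC = (0.31 - 0.17) * 147 * 10
AWC = 0.1400 * 147 * 10

205.8000 mm


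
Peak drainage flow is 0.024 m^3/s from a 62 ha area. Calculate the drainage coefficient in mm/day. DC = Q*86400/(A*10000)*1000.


DC = Q * 86400 / (A * 10000) * 1000
DC = 0.024 * 86400 / (62 * 10000) * 1000
DC = 2073600.0000 / 620000

3.3445 mm/day


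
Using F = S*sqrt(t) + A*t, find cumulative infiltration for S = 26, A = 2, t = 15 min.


F = S*sqrt(t) + A*t
F = 26*sqrt(15) + 2*15
F = 26*3.872983 + 30

130.6976 mm


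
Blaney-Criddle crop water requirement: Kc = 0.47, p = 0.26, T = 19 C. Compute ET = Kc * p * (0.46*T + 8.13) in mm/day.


ET = Kc * p * (0.46*T + 8.13)
ET = 0.47 * 0.26 * (0.46*19 + 8.13)
ET = 0.47 * 0.26 * 16.8700

2.0615 mm/day


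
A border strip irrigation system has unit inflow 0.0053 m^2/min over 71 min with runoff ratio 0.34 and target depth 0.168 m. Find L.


L = q*t/((1+r)*Z)
L = 0.0053*71/((1+0.34)*0.168)
L = 0.3763/0.22512

1.6716 m


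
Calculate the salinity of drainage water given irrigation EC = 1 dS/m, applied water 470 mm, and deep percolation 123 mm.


EC_dw = EC_iw * D_iw / D_dw
EC_dw = 1 * 470 / 123
EC_dw = 470 / 123

3.8211 dS/m


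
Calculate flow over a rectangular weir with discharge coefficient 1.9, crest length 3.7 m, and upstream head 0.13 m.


Q = C * L * H^(3/2) = 1.9 * 3.7 * 0.13^1.5 = 1.9 * 3.7 * 0.046872

0.3295 m^3/s


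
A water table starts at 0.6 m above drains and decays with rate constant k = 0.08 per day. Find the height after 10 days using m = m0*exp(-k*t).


m = m0 * exp(-k*t)
m = 0.6 * exp(-0.08 * 10)
m = 0.6 * exp(-0.8000)

0.2696 m


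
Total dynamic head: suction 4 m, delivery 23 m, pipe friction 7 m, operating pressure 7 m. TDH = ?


TDH = Hs + Hd + hf + Hp = 4 + 23 + 7 + 7 = 41

41 m


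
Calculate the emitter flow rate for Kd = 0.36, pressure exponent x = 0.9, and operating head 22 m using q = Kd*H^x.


q = Kd * H^x = 0.36 * 22^0.9 = 0.36 * 16.150293

5.8141 L/h


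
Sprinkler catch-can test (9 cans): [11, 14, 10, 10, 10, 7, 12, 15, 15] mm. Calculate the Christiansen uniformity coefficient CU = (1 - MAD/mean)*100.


mean = 11.555556 mm
MAD = 2.172840 mm
CU = (1 - 2.172840/11.555556)*100

81.1966 %


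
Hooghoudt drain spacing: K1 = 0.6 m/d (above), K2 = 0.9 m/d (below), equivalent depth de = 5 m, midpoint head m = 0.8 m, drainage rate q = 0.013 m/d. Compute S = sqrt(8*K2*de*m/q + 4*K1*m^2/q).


S^2 = 8*K2*de*m/q + 4*K1*m^2/q
S^2 = 8*0.9*5*0.8/0.013 + 4*0.6*0.8^2/0.013
S = sqrt(2333.5385)

48.3067 m


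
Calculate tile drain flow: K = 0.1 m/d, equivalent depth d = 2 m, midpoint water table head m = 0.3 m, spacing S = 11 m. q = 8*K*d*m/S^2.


q = 8*K*d*m/S^2
q = 8*0.1*2*0.3/11^2
q = 0.4800 / 121

0.0040 m/d


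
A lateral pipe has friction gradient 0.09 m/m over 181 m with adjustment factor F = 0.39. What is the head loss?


hf = J * L * F = 0.09 * 181 * 0.39 = 6.3531 m

6.3531 m


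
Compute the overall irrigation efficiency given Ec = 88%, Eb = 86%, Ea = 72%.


Ec = 0.88, Eb = 0.86, Ea = 0.72
E = 0.88 * 0.86 * 0.72 * 100 = 54.4896%

54.4896 %


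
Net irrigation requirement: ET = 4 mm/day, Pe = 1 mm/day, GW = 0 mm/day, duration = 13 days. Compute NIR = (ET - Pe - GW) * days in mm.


Daily deficit = ET - Pe - GW = 4 - 1 - 0 = 3 mm/day
NIR = 3 * 13 = 39 mm

39.0000 mm


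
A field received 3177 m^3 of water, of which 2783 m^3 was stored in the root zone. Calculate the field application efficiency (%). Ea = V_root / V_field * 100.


Ea = V_root / V_field * 100 = 2783 / 3177 * 100 = 87.5984%

87.5984 %


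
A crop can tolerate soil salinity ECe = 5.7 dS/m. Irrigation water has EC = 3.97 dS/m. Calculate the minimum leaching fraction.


LR = ECiw / (5*ECe - ECiw)
LR = 3.97 / (5*5.7 - 3.97)
LR = 3.97 / 24.5300

0.1618


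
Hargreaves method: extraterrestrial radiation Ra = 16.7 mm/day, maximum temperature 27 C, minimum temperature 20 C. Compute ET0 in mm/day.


Tmean = (Tmax + Tmin)/2 = (27 + 20)/2 = 23.5
ET0 = 0.0023 * 16.7 * (23.5 + 17.8) * sqrt(27 - 20)
ET0 = 0.0023 * 16.7 * 41.3 * 2.645751

4.1970 mm/day


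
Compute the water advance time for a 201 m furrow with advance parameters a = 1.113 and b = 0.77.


t = (L/a)^(1/b)
t = (201/1.113)^(1/0.77)
t = 180.592992^(1/0.77)

852.6688 min


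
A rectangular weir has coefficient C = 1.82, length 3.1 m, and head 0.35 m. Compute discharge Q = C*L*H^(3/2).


Q = C * L * H^(3/2) = 1.82 * 3.1 * 0.35^1.5 = 1.82 * 3.1 * 0.207063

1.1682 m^3/s


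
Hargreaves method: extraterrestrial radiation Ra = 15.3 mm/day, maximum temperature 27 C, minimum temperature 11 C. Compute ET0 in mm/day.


Tmean = (Tmax + Tmin)/2 = (27 + 11)/2 = 19.0
ET0 = 0.0023 * 15.3 * (19.0 + 17.8) * sqrt(27 - 11)
ET0 = 0.0023 * 15.3 * 36.8 * 4.000000

5.1800 mm/day


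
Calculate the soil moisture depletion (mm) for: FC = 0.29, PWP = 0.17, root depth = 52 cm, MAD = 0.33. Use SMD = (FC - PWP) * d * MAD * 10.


SMD = (FC - PWP) * d * MAD * 10
SMD = (0.29 - 0.17) * 52 * 0.33 * 10
SMD = 0.1200 * 52 * 0.33 * 10

20.5920 mm


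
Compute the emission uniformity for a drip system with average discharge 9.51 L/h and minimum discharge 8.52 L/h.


EU = (q_min/q_avg)*100 = (8.52/9.51)*100 = 89.5899%

89.5899 %


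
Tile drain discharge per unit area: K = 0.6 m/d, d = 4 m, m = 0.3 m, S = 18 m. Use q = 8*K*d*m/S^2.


q = 8*K*d*m/S^2
q = 8*0.6*4*0.3/18^2
q = 5.7600 / 324

0.0178 m/d


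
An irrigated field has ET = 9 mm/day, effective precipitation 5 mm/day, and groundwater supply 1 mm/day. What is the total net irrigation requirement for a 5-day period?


Daily deficit = ET - Pe - GW = 9 - 5 - 1 = 3 mm/day
NIR = 3 * 5 = 15 mm

15.0000 mm


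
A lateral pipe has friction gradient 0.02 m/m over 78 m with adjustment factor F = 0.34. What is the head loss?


hf = J * L * F = 0.02 * 78 * 0.34 = 0.5304 m

0.5304 m


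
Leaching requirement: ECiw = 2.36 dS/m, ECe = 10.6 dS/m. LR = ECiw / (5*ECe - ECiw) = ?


LR = ECiw / (5*ECe - ECiw)
LR = 2.36 / (5*10.6 - 2.36)
LR = 2.36 / 50.6400

0.0466


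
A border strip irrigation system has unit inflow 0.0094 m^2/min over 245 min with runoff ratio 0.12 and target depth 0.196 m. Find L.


L = q*t/((1+r)*Z)
L = 0.0094*245/((1+0.12)*0.196)
L = 2.303/0.21952

10.4911 m


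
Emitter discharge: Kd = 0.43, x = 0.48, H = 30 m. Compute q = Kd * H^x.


q = Kd * H^x = 0.43 * 30^0.48 = 0.43 * 5.117033

2.2003 L/h


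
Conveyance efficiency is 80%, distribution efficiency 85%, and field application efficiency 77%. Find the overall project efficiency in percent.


Ec = 0.8, Eb = 0.85, Ea = 0.77
E = 0.8 * 0.85 * 0.77 * 100 = 52.3600%

52.3600 %


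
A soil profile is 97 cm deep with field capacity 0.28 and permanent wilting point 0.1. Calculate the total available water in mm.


AWC = (FC - PWP) * d * 10
AWC = (0.28 - 0.1) * 97 * 10
AWC = 0.1800 * 97 * 10

174.6000 mm


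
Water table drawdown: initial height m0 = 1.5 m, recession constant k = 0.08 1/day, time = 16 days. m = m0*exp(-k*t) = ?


m = m0 * exp(-k*t)
m = 1.5 * exp(-0.08 * 16)
m = 1.5 * exp(-1.2800)

0.4171 m


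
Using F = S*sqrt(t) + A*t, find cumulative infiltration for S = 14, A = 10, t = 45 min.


F = S*sqrt(t) + A*t
F = 14*sqrt(45) + 10*45
F = 14*6.708204 + 450

543.9149 mm


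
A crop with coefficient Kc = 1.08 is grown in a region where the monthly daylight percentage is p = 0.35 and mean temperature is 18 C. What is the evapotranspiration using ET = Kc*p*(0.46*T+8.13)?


ET = Kc * p * (0.46*T + 8.13)
ET = 1.08 * 0.35 * (0.46*18 + 8.13)
ET = 1.08 * 0.35 * 16.4100

6.2030 mm/day


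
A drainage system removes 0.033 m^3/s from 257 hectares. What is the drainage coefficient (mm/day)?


DC = Q * 86400 / (A * 10000) * 1000
DC = 0.033 * 86400 / (257 * 10000) * 1000
DC = 2851200.0000 / 2570000

1.1094 mm/day


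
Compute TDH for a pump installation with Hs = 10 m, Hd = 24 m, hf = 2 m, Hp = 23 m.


TDH = Hs + Hd + hf + Hp = 10 + 24 + 2 + 23 = 59

59 m


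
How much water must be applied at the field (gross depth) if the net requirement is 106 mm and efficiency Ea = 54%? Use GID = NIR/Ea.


Ea = 54% = 0.54
GID = NIR / Ea = 106 / 0.54 = 196.2963 mm

196.2963 mm


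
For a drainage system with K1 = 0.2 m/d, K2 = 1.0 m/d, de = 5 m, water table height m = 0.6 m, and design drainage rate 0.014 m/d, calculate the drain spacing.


S^2 = 8*K2*de*m/q + 4*K1*m^2/q
S^2 = 8*1.0*5*0.6/0.014 + 4*0.2*0.6^2/0.014
S = sqrt(1734.8571)

41.6516 m


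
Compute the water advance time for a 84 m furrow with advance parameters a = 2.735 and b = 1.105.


t = (L/a)^(1/b)
t = (84/2.735)^(1/1.105)
t = 30.712980^(1/1.105)

22.1816 min


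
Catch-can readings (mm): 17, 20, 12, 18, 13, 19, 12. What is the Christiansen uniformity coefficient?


mean = 15.857143 mm
MAD = 3.020408 mm
CU = (1 - 3.020408/15.857143)*100

80.9524 %


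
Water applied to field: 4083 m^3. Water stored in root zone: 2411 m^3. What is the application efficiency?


Ea = V_root / V_field * 100 = 2411 / 4083 * 100 = 59.0497%

59.0497 %


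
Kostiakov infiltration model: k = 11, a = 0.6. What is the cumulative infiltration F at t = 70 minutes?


F = k * t^a = 11 * 70^0.6
F = 11 * 12.795546

140.7510 mm


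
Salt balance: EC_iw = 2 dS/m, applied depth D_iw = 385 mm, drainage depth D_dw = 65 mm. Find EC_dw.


EC_dw = EC_iw * D_iw / D_dw
EC_dw = 2 * 385 / 65
EC_dw = 770 / 65

11.8462 dS/m


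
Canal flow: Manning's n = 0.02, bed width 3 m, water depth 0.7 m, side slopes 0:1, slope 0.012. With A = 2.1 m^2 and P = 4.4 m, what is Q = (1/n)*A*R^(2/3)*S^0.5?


R = A/P = 2.1/4.4 = 0.477273
Q = (1/0.02) * 2.1 * 0.477273^(2/3) * 0.012^0.5

7.0246 m^3/s


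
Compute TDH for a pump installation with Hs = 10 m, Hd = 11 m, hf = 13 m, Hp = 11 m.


TDH = Hs + Hd + hf + Hp = 10 + 11 + 13 + 11 = 45

45 m


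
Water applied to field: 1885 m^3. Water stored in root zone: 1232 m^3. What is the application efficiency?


Ea = V_root / V_field * 100 = 1232 / 1885 * 100 = 65.3581%

65.3581 %


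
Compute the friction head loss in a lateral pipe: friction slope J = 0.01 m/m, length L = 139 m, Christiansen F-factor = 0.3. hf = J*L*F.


hf = J * L * F = 0.01 * 139 * 0.3 = 0.4170 m

0.4170 m


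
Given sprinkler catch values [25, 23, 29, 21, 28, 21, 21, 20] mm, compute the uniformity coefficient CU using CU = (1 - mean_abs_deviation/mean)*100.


mean = 23.500000 mm
MAD = 2.875000 mm
CU = (1 - 2.875000/23.500000)*100

87.7660 %


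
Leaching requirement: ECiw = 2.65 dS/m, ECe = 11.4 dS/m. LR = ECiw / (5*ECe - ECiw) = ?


LR = ECiw / (5*ECe - ECiw)
LR = 2.65 / (5*11.4 - 2.65)
LR = 2.65 / 54.3500

0.0488


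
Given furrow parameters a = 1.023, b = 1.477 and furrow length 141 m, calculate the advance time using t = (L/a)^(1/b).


t = (L/a)^(1/b)
t = (141/1.023)^(1/1.477)
t = 137.829912^(1/1.477)

28.0827 min


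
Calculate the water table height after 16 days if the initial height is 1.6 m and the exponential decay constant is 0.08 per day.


m = m0 * exp(-k*t)
m = 1.6 * exp(-0.08 * 16)
m = 1.6 * exp(-1.2800)

0.4449 m


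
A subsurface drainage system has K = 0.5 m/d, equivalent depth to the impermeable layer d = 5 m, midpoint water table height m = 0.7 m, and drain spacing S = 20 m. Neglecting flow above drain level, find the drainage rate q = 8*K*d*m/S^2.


q = 8*K*d*m/S^2
q = 8*0.5*5*0.7/20^2
q = 14.0000 / 400

0.0350 m/d


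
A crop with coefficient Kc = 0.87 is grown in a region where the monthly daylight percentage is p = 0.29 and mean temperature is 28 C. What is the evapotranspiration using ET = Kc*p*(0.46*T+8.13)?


ET = Kc * p * (0.46*T + 8.13)
ET = 0.87 * 0.29 * (0.46*28 + 8.13)
ET = 0.87 * 0.29 * 21.0100

5.3008 mm/day


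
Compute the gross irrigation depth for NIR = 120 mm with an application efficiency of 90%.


Ea = 90% = 0.9
GID = NIR / Ea = 120 / 0.9 = 133.3333 mm

133.3333 mm


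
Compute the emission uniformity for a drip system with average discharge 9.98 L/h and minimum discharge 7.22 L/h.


EU = (q_min/q_avg)*100 = (7.22/9.98)*100 = 72.3447%

72.3447 %


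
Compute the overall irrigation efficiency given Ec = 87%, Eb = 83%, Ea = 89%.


Ec = 0.87, Eb = 0.83, Ea = 0.89
E = 0.87 * 0.83 * 0.89 * 100 = 64.2669%

64.2669 %


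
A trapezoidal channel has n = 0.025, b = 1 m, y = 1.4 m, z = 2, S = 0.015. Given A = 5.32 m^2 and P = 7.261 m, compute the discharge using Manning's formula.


R = A/P = 5.32/7.261 = 0.732681
Q = (1/0.025) * 5.32 * 0.732681^(2/3) * 0.015^0.5

21.1817 m^3/s


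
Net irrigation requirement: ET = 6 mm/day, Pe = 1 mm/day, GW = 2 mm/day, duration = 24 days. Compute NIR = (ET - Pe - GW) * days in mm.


Daily deficit = ET - Pe - GW = 6 - 1 - 2 = 3 mm/day
NIR = 3 * 24 = 72 mm

72.0000 mm


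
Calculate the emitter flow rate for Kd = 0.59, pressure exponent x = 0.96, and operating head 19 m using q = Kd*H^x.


q = Kd * H^x = 0.59 * 19^0.96 = 0.59 * 16.888981

9.9645 L/h


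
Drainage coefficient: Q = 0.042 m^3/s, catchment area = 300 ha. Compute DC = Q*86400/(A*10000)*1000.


DC = Q * 86400 / (A * 10000) * 1000
DC = 0.042 * 86400 / (300 * 10000) * 1000
DC = 3628800.0000 / 3000000

1.2096 mm/day


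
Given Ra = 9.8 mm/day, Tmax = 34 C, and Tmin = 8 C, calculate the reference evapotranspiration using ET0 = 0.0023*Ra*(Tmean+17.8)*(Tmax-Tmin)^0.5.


Tmean = (Tmax + Tmin)/2 = (34 + 8)/2 = 21.0
ET0 = 0.0023 * 9.8 * (21.0 + 17.8) * sqrt(34 - 8)
ET0 = 0.0023 * 9.8 * 38.8 * 5.099020

4.4594 mm/day


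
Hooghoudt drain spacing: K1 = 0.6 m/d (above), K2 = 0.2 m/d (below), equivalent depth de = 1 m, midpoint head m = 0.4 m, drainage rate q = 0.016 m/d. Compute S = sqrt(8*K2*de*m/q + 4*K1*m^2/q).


S^2 = 8*K2*de*m/q + 4*K1*m^2/q
S^2 = 8*0.2*1*0.4/0.016 + 4*0.6*0.4^2/0.016
S = sqrt(64.0000)

8.0000 m


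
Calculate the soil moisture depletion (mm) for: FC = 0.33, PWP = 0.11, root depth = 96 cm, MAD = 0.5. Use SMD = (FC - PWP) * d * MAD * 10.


SMD = (FC - PWP) * d * MAD * 10
SMD = (0.33 - 0.11) * 96 * 0.5 * 10
SMD = 0.2200 * 96 * 0.5 * 10

105.6000 mm


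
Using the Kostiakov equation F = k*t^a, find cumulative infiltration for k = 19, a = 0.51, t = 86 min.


F = k * t^a = 19 * 86^0.51
F = 19 * 9.696036

184.2247 mm


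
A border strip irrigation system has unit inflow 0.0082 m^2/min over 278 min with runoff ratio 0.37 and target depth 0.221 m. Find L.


L = q*t/((1+r)*Z)
L = 0.0082*278/((1+0.37)*0.221)
L = 2.2796/0.30277

7.5291 m


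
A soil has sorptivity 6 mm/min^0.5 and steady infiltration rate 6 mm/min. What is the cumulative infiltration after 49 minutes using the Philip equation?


F = S*sqrt(t) + A*t
F = 6*sqrt(49) + 6*49
F = 6*7.000000 + 294

336.0000 mm


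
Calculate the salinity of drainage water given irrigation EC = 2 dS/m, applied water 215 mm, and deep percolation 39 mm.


EC_dw = EC_iw * D_iw / D_dw
EC_dw = 2 * 215 / 39
EC_dw = 430 / 39

11.0256 dS/m


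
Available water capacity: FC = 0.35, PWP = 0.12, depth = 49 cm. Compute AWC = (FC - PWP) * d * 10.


AWC = (FC - PWP) * d * 10
AWC = (0.35 - 0.12) * 49 * 10
AWC = 0.2300 * 49 * 10

112.7000 mm


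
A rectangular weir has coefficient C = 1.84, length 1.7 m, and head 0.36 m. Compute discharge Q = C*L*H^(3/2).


Q = C * L * H^(3/2) = 1.84 * 1.7 * 0.36^1.5 = 1.84 * 1.7 * 0.216000

0.6756 m^3/s


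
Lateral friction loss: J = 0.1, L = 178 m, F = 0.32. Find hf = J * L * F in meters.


hf = J * L * F = 0.1 * 178 * 0.32 = 5.6960 m

5.6960 m


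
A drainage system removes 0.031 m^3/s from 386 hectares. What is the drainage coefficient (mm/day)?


DC = Q * 86400 / (A * 10000) * 1000
DC = 0.031 * 86400 / (386 * 10000) * 1000
DC = 2678400.0000 / 3860000

0.6939 mm/day


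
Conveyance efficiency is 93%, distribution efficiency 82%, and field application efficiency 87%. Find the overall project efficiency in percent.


Ec = 0.93, Eb = 0.82, Ea = 0.87
E = 0.93 * 0.82 * 0.87 * 100 = 66.3462%

66.3462 %


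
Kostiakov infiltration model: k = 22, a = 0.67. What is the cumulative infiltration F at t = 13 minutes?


F = k * t^a = 22 * 13^0.67
F = 22 * 5.576248

122.6775 mm


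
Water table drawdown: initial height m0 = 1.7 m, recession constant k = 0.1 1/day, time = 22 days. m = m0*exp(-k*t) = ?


m = m0 * exp(-k*t)
m = 1.7 * exp(-0.1 * 22)
m = 1.7 * exp(-2.2000)

0.1884 m


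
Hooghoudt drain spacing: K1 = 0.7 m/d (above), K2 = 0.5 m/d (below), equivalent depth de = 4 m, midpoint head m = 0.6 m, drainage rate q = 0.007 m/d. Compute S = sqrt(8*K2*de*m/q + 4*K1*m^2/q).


S^2 = 8*K2*de*m/q + 4*K1*m^2/q
S^2 = 8*0.5*4*0.6/0.007 + 4*0.7*0.6^2/0.007
S = sqrt(1515.4286)

38.9285 m


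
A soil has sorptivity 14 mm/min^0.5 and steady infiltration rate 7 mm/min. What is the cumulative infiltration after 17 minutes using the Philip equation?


F = S*sqrt(t) + A*t
F = 14*sqrt(17) + 7*17
F = 14*4.123106 + 119

176.7235 mm


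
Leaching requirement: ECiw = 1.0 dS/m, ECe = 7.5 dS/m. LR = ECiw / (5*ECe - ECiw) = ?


LR = ECiw / (5*ECe - ECiw)
LR = 1.0 / (5*7.5 - 1.0)
LR = 1.0 / 36.5000

0.0274


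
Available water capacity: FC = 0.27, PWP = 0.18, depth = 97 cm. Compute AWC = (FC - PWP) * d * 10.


AWC = (FC - PWP) * d * 10
AWC = (0.27 - 0.18) * 97 * 10
AWC = 0.0900 * 97 * 10

87.3000 mm


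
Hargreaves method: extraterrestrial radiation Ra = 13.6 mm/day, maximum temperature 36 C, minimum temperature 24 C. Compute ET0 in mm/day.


Tmean = (Tmax + Tmin)/2 = (36 + 24)/2 = 30.0
ET0 = 0.0023 * 13.6 * (30.0 + 17.8) * sqrt(36 - 24)
ET0 = 0.0023 * 13.6 * 47.8 * 3.464102

5.1795 mm/day


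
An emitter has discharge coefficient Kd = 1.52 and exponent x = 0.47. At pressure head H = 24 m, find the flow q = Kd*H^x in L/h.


q = Kd * H^x = 1.52 * 24^0.47 = 1.52 * 4.453478

6.7693 L/h


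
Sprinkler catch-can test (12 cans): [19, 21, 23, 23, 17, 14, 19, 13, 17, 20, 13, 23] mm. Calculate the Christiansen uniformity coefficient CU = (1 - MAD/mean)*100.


mean = 18.500000 mm
MAD = 3.083333 mm
CU = (1 - 3.083333/18.500000)*100

83.3333 %


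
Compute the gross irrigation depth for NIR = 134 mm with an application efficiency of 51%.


Ea = 51% = 0.51
GID = NIR / Ea = 134 / 0.51 = 262.7451 mm

262.7451 mm


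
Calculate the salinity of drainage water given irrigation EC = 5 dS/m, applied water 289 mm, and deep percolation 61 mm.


EC_dw = EC_iw * D_iw / D_dw
EC_dw = 5 * 289 / 61
EC_dw = 1445 / 61

23.6885 dS/m


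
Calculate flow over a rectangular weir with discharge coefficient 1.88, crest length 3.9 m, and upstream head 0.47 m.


Q = C * L * H^(3/2) = 1.88 * 3.9 * 0.47^1.5 = 1.88 * 3.9 * 0.322216

2.3625 m^3/s


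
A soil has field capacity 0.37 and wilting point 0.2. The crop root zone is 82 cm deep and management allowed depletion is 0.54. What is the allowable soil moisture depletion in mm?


SMD = (FC - PWP) * d * MAD * 10
SMD = (0.37 - 0.2) * 82 * 0.54 * 10
SMD = 0.1700 * 82 * 0.54 * 10

75.2760 mm


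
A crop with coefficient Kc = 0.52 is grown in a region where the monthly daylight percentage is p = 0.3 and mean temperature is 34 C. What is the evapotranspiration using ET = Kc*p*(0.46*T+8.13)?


ET = Kc * p * (0.46*T + 8.13)
ET = 0.52 * 0.3 * (0.46*34 + 8.13)
ET = 0.52 * 0.3 * 23.7700

3.7081 mm/day


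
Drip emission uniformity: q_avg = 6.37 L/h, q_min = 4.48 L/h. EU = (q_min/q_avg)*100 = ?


EU = (q_min/q_avg)*100 = (4.48/6.37)*100 = 70.3297%

70.3297 %


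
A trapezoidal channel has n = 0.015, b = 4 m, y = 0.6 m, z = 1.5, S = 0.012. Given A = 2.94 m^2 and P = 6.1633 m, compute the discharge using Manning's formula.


R = A/P = 2.94/6.1633 = 0.477017
Q = (1/0.015) * 2.94 * 0.477017^(2/3) * 0.012^0.5

13.1080 m^3/s


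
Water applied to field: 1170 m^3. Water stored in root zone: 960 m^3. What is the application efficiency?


Ea = V_root / V_field * 100 = 960 / 1170 * 100 = 82.0513%

82.0513 %


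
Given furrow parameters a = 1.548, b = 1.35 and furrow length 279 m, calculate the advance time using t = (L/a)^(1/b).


t = (L/a)^(1/b)
t = (279/1.548)^(1/1.35)
t = 180.232558^(1/1.35)

46.8800 min


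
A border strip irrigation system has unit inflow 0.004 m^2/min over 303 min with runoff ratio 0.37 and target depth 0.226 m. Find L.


L = q*t/((1+r)*Z)
L = 0.004*303/((1+0.37)*0.226)
L = 1.212/0.30962

3.9145 m


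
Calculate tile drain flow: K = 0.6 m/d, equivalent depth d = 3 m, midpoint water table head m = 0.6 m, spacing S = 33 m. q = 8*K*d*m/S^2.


q = 8*K*d*m/S^2
q = 8*0.6*3*0.6/33^2
q = 8.6400 / 1089

0.0079 m/d


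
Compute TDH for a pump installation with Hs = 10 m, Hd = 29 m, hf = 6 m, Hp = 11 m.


TDH = Hs + Hd + hf + Hp = 10 + 29 + 6 + 11 = 56

56 m


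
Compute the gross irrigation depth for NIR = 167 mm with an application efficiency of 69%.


Ea = 69% = 0.69
GID = NIR / Ea = 167 / 0.69 = 242.0290 mm

242.0290 mm


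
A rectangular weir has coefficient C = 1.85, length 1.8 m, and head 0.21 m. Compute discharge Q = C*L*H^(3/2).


Q = C * L * H^(3/2) = 1.85 * 1.8 * 0.21^1.5 = 1.85 * 1.8 * 0.096234

0.3205 m^3/s


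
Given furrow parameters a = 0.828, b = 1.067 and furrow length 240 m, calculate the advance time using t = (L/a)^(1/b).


t = (L/a)^(1/b)
t = (240/0.828)^(1/1.067)
t = 289.855072^(1/1.067)

203.0362 min


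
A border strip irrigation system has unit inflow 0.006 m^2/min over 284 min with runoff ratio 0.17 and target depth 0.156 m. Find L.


L = q*t/((1+r)*Z)
L = 0.006*284/((1+0.17)*0.156)
L = 1.704/0.18252

9.3360 m


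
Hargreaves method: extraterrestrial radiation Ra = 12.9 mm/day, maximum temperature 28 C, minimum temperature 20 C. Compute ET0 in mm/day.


Tmean = (Tmax + Tmin)/2 = (28 + 20)/2 = 24.0
ET0 = 0.0023 * 12.9 * (24.0 + 17.8) * sqrt(28 - 20)
ET0 = 0.0023 * 12.9 * 41.8 * 2.828427

3.5078 mm/day


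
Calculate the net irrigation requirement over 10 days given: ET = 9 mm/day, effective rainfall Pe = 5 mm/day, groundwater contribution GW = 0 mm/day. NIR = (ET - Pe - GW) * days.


Daily deficit = ET - Pe - GW = 9 - 5 - 0 = 4 mm/day
NIR = 4 * 10 = 40 mm

40.0000 mm


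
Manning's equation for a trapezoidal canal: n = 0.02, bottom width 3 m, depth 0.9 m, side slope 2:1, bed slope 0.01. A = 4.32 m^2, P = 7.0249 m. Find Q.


R = A/P = 4.32/7.0249 = 0.614955
Q = (1/0.02) * 4.32 * 0.614955^(2/3) * 0.01^0.5

15.6201 m^3/s


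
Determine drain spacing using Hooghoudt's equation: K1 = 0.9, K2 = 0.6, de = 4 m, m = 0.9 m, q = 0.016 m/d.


S^2 = 8*K2*de*m/q + 4*K1*m^2/q
S^2 = 8*0.6*4*0.9/0.016 + 4*0.9*0.9^2/0.016
S = sqrt(1262.2500)

35.5282 m


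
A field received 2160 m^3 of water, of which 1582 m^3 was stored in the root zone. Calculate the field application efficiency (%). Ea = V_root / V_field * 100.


Ea = V_root / V_field * 100 = 1582 / 2160 * 100 = 73.2407%

73.2407 %


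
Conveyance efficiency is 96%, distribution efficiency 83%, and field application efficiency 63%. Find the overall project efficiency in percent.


Ec = 0.96, Eb = 0.83, Ea = 0.63
E = 0.96 * 0.83 * 0.63 * 100 = 50.1984%

50.1984 %


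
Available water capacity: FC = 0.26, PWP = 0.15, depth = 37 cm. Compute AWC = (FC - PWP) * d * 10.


AWC = (FC - PWP) * d * 10
AWC = (0.26 - 0.15) * 37 * 10
AWC = 0.1100 * 37 * 10

40.7000 mm


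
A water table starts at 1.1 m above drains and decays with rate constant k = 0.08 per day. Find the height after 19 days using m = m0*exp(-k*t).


m = m0 * exp(-k*t)
m = 1.1 * exp(-0.08 * 19)
m = 1.1 * exp(-1.5200)

0.2406 m


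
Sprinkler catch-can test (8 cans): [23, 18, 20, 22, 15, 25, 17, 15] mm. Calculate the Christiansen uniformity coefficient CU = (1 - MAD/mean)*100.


mean = 19.375000 mm
MAD = 3.125000 mm
CU = (1 - 3.125000/19.375000)*100

83.8710 %


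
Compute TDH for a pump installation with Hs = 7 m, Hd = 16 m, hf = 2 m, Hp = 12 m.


TDH = Hs + Hd + hf + Hp = 7 + 16 + 2 + 12 = 37

37 m


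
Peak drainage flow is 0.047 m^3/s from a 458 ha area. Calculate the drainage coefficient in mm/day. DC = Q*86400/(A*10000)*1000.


DC = Q * 86400 / (A * 10000) * 1000
DC = 0.047 * 86400 / (458 * 10000) * 1000
DC = 4060800.0000 / 4580000

0.8866 mm/day


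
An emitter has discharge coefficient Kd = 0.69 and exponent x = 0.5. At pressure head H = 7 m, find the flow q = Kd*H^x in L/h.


q = Kd * H^x = 0.69 * 7^0.5 = 0.69 * 2.645751

1.8256 L/h


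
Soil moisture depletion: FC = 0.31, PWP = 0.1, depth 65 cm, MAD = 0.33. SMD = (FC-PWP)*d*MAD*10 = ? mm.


SMD = (FC - PWP) * d * MAD * 10
SMD = (0.31 - 0.1) * 65 * 0.33 * 10
SMD = 0.2100 * 65 * 0.33 * 10

45.0450 mm


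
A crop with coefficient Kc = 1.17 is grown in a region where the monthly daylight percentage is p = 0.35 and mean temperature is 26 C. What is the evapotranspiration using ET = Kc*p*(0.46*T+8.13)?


ET = Kc * p * (0.46*T + 8.13)
ET = 1.17 * 0.35 * (0.46*26 + 8.13)
ET = 1.17 * 0.35 * 20.0900

8.2269 mm/day


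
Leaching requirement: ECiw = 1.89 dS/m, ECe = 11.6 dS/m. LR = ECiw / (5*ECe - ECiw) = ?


LR = ECiw / (5*ECe - ECiw)
LR = 1.89 / (5*11.6 - 1.89)
LR = 1.89 / 56.1100

0.0337


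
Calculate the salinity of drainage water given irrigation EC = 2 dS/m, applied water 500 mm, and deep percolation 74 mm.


EC_dw = EC_iw * D_iw / D_dw
EC_dw = 2 * 500 / 74
EC_dw = 1000 / 74

13.5135 dS/m


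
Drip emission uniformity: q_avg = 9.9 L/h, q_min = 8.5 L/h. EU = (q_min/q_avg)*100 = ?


EU = (q_min/q_avg)*100 = (8.5/9.9)*100 = 85.8586%

85.8586 %


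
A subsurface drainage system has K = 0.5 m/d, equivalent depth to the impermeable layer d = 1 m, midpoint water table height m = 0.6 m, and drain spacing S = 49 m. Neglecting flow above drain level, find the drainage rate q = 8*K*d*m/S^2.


q = 8*K*d*m/S^2
q = 8*0.5*1*0.6/49^2
q = 2.4000 / 2401

9.9958e-04 m/d


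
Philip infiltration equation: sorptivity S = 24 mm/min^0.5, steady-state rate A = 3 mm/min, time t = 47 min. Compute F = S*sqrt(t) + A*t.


F = S*sqrt(t) + A*t
F = 24*sqrt(47) + 3*47
F = 24*6.855655 + 141

305.5357 mm


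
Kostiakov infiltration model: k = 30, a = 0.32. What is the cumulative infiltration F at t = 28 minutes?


F = k * t^a = 30 * 28^0.32
F = 30 * 2.904628

87.1388 mm


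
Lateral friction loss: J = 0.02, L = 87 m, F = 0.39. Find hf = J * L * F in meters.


hf = J * L * F = 0.02 * 87 * 0.39 = 0.6786 m

0.6786 m


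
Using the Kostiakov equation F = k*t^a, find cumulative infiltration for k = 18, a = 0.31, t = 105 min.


F = k * t^a = 18 * 105^0.31
F = 18 * 4.232224

76.1800 mm


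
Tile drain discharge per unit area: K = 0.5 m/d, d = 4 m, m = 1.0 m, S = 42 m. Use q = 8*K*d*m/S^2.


q = 8*K*d*m/S^2
q = 8*0.5*4*1.0/42^2
q = 16.0000 / 1764

0.0091 m/d


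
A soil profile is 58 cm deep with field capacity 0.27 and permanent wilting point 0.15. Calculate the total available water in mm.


AWC = (FC - PWP) * d * 10
AWC = (0.27 - 0.15) * 58 * 10
AWC = 0.1200 * 58 * 10

69.6000 mm


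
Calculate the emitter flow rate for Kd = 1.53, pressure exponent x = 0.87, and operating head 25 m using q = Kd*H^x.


q = Kd * H^x = 1.53 * 25^0.87 = 1.53 * 16.451587

25.1709 L/h


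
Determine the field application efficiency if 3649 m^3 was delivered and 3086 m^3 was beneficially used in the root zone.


Ea = V_root / V_field * 100 = 3086 / 3649 * 100 = 84.5711%

84.5711 %


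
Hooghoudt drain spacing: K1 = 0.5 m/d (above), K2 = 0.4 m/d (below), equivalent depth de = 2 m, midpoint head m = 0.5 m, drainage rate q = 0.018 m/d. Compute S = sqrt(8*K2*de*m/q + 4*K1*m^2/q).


S^2 = 8*K2*de*m/q + 4*K1*m^2/q
S^2 = 8*0.4*2*0.5/0.018 + 4*0.5*0.5^2/0.018
S = sqrt(205.5556)

14.3372 m


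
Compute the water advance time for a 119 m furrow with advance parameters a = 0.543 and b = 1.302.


t = (L/a)^(1/b)
t = (119/0.543)^(1/1.302)
t = 219.152855^(1/1.302)

62.7782 min


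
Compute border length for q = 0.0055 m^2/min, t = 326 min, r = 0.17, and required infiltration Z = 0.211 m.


L = q*t/((1+r)*Z)
L = 0.0055*326/((1+0.17)*0.211)
L = 1.793/0.24687

7.2629 m


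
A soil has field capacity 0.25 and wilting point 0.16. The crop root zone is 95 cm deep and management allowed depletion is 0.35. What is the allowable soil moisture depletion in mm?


SMD = (FC - PWP) * d * MAD * 10
SMD = (0.25 - 0.16) * 95 * 0.35 * 10
SMD = 0.0900 * 95 * 0.35 * 10

29.9250 mm


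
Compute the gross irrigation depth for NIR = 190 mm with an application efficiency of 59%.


Ea = 59% = 0.59
GID = NIR / Ea = 190 / 0.59 = 322.0339 mm

322.0339 mm


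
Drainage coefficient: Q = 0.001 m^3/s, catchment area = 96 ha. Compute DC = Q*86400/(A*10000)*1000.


DC = Q * 86400 / (A * 10000) * 1000
DC = 0.001 * 86400 / (96 * 10000) * 1000
DC = 86400.0000 / 960000

0.0900 mm/day


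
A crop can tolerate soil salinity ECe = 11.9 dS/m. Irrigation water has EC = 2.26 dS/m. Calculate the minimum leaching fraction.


LR = ECiw / (5*ECe - ECiw)
LR = 2.26 / (5*11.9 - 2.26)
LR = 2.26 / 57.2400

0.0395


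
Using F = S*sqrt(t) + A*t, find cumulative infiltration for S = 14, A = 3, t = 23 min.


F = S*sqrt(t) + A*t
F = 14*sqrt(23) + 3*23
F = 14*4.795832 + 69

136.1416 mm


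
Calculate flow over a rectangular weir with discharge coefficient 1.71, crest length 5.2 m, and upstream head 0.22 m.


Q = C * L * H^(3/2) = 1.71 * 5.2 * 0.22^1.5 = 1.71 * 5.2 * 0.103189

0.9176 m^3/s


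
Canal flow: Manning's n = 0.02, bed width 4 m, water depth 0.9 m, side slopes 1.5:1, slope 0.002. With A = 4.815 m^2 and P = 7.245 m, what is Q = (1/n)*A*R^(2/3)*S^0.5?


R = A/P = 4.815/7.245 = 0.664596
Q = (1/0.02) * 4.815 * 0.664596^(2/3) * 0.002^0.5

8.1995 m^3/s


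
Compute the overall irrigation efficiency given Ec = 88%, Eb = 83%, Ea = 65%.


Ec = 0.88, Eb = 0.83, Ea = 0.65
E = 0.88 * 0.83 * 0.65 * 100 = 47.4760%

47.4760 %


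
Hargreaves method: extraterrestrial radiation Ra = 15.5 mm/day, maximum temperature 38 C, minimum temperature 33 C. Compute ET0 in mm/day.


Tmean = (Tmax + Tmin)/2 = (38 + 33)/2 = 35.5
ET0 = 0.0023 * 15.5 * (35.5 + 17.8) * sqrt(38 - 33)
ET0 = 0.0023 * 15.5 * 53.3 * 2.236068

4.2489 mm/day


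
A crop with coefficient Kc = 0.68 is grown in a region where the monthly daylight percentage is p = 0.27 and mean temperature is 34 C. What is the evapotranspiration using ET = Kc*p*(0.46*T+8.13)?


ET = Kc * p * (0.46*T + 8.13)
ET = 0.68 * 0.27 * (0.46*34 + 8.13)
ET = 0.68 * 0.27 * 23.7700

4.3642 mm/day


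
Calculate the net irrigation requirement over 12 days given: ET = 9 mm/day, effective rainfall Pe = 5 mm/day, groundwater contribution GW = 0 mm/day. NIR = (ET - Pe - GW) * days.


Daily deficit = ET - Pe - GW = 9 - 5 - 0 = 4 mm/day
NIR = 4 * 12 = 48 mm

48.0000 mm
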